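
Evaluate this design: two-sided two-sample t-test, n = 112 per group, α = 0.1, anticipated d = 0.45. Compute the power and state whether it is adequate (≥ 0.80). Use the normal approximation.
Power ≈ 0.96; the study is adequately powered (power ≥ 0.80)

Power calculation (two-sample t-test, normal approximation):
z_β = d · √(n/2) - z_{α/2}
z_β = 0.45 · √(112/2) - 1.645
z_β = 0.45 · 7.483 - 1.645
z_β = 1.723

Power = Φ(z_β) = Φ(1.723) ≈ 0.958

Effect size d = 0.45 is small by Cohen's convention (0.2/0.5/0.8).

Threshold: power ≥ 0.80 is conventionally adequate.
Power ≈ 0.96 → the study is adequately powered (power ≥ 0.80).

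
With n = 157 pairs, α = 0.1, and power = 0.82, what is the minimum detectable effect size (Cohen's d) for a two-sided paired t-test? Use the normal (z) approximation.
d ≈ 0.20

Minimum detectable effect (paired t-test, normal approximation):
d = (z_{α/2} + z_β) / √n
d = (1.645 + 0.915) / √157
d = 2.560 / 12.530
d ≈ 0.20

By Cohen's convention (0.2 small / 0.5 medium / 0.8 large): small effect.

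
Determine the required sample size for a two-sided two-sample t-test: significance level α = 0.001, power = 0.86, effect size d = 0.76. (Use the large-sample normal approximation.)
n = 67 per group

Sample size formula (two-sample t-test, normal approximation):
n = 2 · ((z_{α/2} + z_β) / d)²

z_{α/2} = 3.291 (for α = 0.001, two-sided)
z_β = 1.080 (for power = 0.86)
d = 0.76

n = 2 · ((3.291 + 1.080) / 0.76)²
n = 2 · (5.751)²
n ≈ 66.15
Round up to the next whole number: n = 67 per group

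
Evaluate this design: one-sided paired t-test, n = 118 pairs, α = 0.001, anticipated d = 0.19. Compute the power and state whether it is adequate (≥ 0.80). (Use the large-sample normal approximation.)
Power ≈ 0.15; the study is underpowered (power < 0.80)

Power calculation (paired t-test, normal approximation):
z_β = d · √n - z_α
z_β = 0.19 · √118 - 3.090
z_β = 0.19 · 10.863 - 3.090
z_β = -1.026

Power = Φ(z_β) = Φ(-1.026) ≈ 0.152

Effect size d = 0.19 is very small by Cohen's convention (0.2/0.5/0.8).

Threshold: power ≥ 0.80 is conventionally adequate.
Power ≈ 0.15 → the study is underpowered (power < 0.80).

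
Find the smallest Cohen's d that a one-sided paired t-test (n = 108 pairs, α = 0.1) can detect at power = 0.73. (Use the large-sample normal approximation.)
d ≈ 0.18

Minimum detectable effect (paired t-test, normal approximation):
d = (z_α + z_β) / √n
d = (1.282 + 0.613) / √108
d = 1.894 / 10.392
d ≈ 0.18

By Cohen's convention (0.2 small / 0.5 medium / 0.8 large): very small effect.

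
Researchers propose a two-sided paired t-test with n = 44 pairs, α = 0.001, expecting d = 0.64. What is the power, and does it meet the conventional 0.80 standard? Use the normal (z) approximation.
Power ≈ 0.83; the study is adequately powered (power ≥ 0.80)

Power calculation (paired t-test, normal approximation):
z_β = d · √n - z_{α/2}
z_β = 0.64 · √44 - 3.291
z_β = 0.64 · 6.633 - 3.291
z_β = 0.955

Power = Φ(z_β) = Φ(0.955) ≈ 0.830

Effect size d = 0.64 is medium by Cohen's convention (0.2/0.5/0.8).

Threshold: power ≥ 0.80 is conventionally adequate.
Power ≈ 0.83 → the study is adequately powered (power ≥ 0.80).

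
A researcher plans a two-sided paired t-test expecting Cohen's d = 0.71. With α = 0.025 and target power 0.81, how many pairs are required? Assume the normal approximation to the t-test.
n = 20 pairs

Sample size formula (paired t-test, normal approximation):
n = ((z_{α/2} + z_β) / d)²

z_{α/2} = 2.241 (for α = 0.025, two-sided)
z_β = 0.878 (for power = 0.81)
d = 0.71

n = ((2.241 + 0.878) / 0.71)²
n = (4.393)²
n ≈ 19.30
Round up to the next whole number: n = 20 pairs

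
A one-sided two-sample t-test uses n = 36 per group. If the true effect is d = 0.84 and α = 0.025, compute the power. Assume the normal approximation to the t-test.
Power ≈ 0.95

Power calculation (two-sample t-test, normal approximation):
z_β = d · √(n/2) - z_α
z_β = 0.84 · √(36/2) - 1.960
z_β = 0.84 · 4.243 - 1.960
z_β = 1.604

Power = Φ(z_β) = Φ(1.604) ≈ 0.946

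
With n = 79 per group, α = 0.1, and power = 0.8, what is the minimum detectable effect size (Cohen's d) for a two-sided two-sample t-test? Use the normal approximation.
d ≈ 0.40

Minimum detectable effect (two-sample t-test, normal approximation):
d = (z_{α/2} + z_β) / √(n/2)
d = (1.645 + 0.842) / √(79/2)
d = 2.486 / 6.285
d ≈ 0.40

By Cohen's convention (0.2 small / 0.5 medium / 0.8 large): small effect.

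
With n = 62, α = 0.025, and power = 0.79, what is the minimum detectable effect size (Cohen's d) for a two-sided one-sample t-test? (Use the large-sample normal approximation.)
d ≈ 0.39

Minimum detectable effect (one-sample t-test, normal approximation):
d = (z_{α/2} + z_β) / √n
d = (2.241 + 0.806) / √62
d = 3.048 / 7.874
d ≈ 0.39

By Cohen's convention (0.2 small / 0.5 medium / 0.8 large): small effect.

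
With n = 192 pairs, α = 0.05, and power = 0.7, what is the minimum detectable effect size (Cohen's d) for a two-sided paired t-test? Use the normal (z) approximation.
d ≈ 0.18

Minimum detectable effect (paired t-test, normal approximation):
d = (z_{α/2} + z_β) / √n
d = (1.960 + 0.524) / √192
d = 2.484 / 13.856
d ≈ 0.18

By Cohen's convention (0.2 small / 0.5 medium / 0.8 large): very small effect.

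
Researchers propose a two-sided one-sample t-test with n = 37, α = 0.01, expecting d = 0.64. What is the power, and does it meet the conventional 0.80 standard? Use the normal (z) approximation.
Power ≈ 0.91; the study is adequately powered (power ≥ 0.80)

Power calculation (one-sample t-test, normal approximation):
z_β = d · √n - z_{α/2}
z_β = 0.64 · √37 - 2.576
z_β = 0.64 · 6.083 - 2.576
z_β = 1.317

Power = Φ(z_β) = Φ(1.317) ≈ 0.906

Effect size d = 0.64 is medium by Cohen's convention (0.2/0.5/0.8).

Threshold: power ≥ 0.80 is conventionally adequate.
Power ≈ 0.91 → the study is adequately powered (power ≥ 0.80).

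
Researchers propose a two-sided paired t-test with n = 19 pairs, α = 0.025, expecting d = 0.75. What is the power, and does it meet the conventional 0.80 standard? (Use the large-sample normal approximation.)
Power ≈ 0.85; the study is adequately powered (power ≥ 0.80)

Power calculation (paired t-test, normal approximation):
z_β = d · √n - z_{α/2}
z_β = 0.75 · √19 - 2.241
z_β = 0.75 · 4.359 - 2.241
z_β = 1.028

Power = Φ(z_β) = Φ(1.028) ≈ 0.848

Effect size d = 0.75 is medium by Cohen's convention (0.2/0.5/0.8).

Threshold: power ≥ 0.80 is conventionally adequate.
Power ≈ 0.85 → the study is adequately powered (power ≥ 0.80).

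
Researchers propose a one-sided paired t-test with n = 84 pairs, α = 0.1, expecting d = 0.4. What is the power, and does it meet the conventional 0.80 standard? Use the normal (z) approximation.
Power ≈ 0.99; the study is adequately powered (power ≥ 0.80)

Power calculation (paired t-test, normal approximation):
z_β = d · √n - z_α
z_β = 0.4 · √84 - 1.282
z_β = 0.4 · 9.165 - 1.282
z_β = 2.385

Power = Φ(z_β) = Φ(2.385) ≈ 0.991

Effect size d = 0.4 is small by Cohen's convention (0.2/0.5/0.8).

Threshold: power ≥ 0.80 is conventionally adequate.
Power ≈ 0.99 → the study is adequately powered (power ≥ 0.80).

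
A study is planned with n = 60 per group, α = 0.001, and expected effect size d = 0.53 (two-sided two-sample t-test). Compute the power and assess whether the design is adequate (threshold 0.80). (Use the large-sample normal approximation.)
Power ≈ 0.35; the study is underpowered (power < 0.80)

Power calculation (two-sample t-test, normal approximation):
z_β = d · √(n/2) - z_{α/2}
z_β = 0.53 · √(60/2) - 3.291
z_β = 0.53 · 5.477 - 3.291
z_β = -0.388

Power = Φ(z_β) = Φ(-0.388) ≈ 0.349

Effect size d = 0.53 is medium by Cohen's convention (0.2/0.5/0.8).

Threshold: power ≥ 0.80 is conventionally adequate.
Power ≈ 0.35 → the study is underpowered (power < 0.80).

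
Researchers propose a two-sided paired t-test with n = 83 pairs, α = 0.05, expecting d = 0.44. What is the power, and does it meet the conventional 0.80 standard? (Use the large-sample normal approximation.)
Power ≈ 0.98; the study is adequately powered (power ≥ 0.80)

Power calculation (paired t-test, normal approximation):
z_β = d · √n - z_{α/2}
z_β = 0.44 · √83 - 1.960
z_β = 0.44 · 9.110 - 1.960
z_β = 2.049

Power = Φ(z_β) = Φ(2.049) ≈ 0.980

Effect size d = 0.44 is small by Cohen's convention (0.2/0.5/0.8).

Threshold: power ≥ 0.80 is conventionally adequate.
Power ≈ 0.98 → the study is adequately powered (power ≥ 0.80).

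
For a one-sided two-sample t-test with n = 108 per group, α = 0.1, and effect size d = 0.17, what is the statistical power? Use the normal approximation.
Power ≈ 0.49

Power calculation (two-sample t-test, normal approximation):
z_β = d · √(n/2) - z_α
z_β = 0.17 · √(108/2) - 1.282
z_β = 0.17 · 7.348 - 1.282
z_β = -0.032

Power = Φ(z_β) = Φ(-0.032) ≈ 0.487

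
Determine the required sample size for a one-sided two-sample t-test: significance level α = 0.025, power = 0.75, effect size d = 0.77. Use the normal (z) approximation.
n = 24 per group

Sample size formula (two-sample t-test, normal approximation):
n = 2 · ((z_α + z_β) / d)²

z_α = 1.960 (for α = 0.025, one-sided)
z_β = 0.674 (for power = 0.75)
d = 0.77

n = 2 · ((1.960 + 0.674) / 0.77)²
n = 2 · (3.421)²
n ≈ 23.41
Round up to the next whole number: n = 24 per group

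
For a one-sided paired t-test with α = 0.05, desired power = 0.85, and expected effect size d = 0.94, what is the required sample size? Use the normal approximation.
n = 9 pairs

Sample size formula (paired t-test, normal approximation):
n = ((z_α + z_β) / d)²

z_α = 1.645 (for α = 0.05, one-sided)
z_β = 1.036 (for power = 0.85)
d = 0.94

n = ((1.645 + 1.036) / 0.94)²
n = (2.852)²
n ≈ 8.13
Round up to the next whole number: n = 9 pairs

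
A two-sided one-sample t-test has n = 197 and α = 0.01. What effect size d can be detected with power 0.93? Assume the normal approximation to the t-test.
d ≈ 0.29

Minimum detectable effect (one-sample t-test, normal approximation):
d = (z_{α/2} + z_β) / √n
d = (2.576 + 1.476) / √197
d = 4.052 / 14.036
d ≈ 0.29

By Cohen's convention (0.2 small / 0.5 medium / 0.8 large): small effect.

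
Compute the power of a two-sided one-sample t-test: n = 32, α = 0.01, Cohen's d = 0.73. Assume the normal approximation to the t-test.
Power ≈ 0.94

Power calculation (one-sample t-test, normal approximation):
z_β = d · √n - z_{α/2}
z_β = 0.73 · √32 - 2.576
z_β = 0.73 · 5.657 - 2.576
z_β = 1.554

Power = Φ(z_β) = Φ(1.554) ≈ 0.940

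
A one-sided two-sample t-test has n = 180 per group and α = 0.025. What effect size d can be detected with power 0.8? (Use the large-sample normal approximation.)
d ≈ 0.30

Minimum detectable effect (two-sample t-test, normal approximation):
d = (z_α + z_β) / √(n/2)
d = (1.960 + 0.842) / √(180/2)
d = 2.802 / 9.487
d ≈ 0.30

By Cohen's convention (0.2 small / 0.5 medium / 0.8 large): small effect.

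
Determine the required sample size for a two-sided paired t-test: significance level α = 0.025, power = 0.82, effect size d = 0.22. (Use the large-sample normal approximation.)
n = 206 pairs

Sample size formula (paired t-test, normal approximation):
n = ((z_{α/2} + z_β) / d)²

z_{α/2} = 2.241 (for α = 0.025, two-sided)
z_β = 0.915 (for power = 0.82)
d = 0.22

n = ((2.241 + 0.915) / 0.22)²
n = (14.345)²
n ≈ 205.78
Round up to the next whole number: n = 206 pairs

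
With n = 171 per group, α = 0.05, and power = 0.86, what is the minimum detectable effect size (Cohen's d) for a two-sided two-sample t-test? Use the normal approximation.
d ≈ 0.33

Minimum detectable effect (two-sample t-test, normal approximation):
d = (z_{α/2} + z_β) / √(n/2)
d = (1.960 + 1.080) / √(171/2)
d = 3.040 / 9.247
d ≈ 0.33

By Cohen's convention (0.2 small / 0.5 medium / 0.8 large): small effect.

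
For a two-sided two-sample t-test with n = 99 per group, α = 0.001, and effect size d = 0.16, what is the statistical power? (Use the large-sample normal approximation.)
Power ≈ 0.02

Power calculation (two-sample t-test, normal approximation):
z_β = d · √(n/2) - z_{α/2}
z_β = 0.16 · √(99/2) - 3.291
z_β = 0.16 · 7.036 - 3.291
z_β = -2.165

Power = Φ(z_β) = Φ(-2.165) ≈ 0.015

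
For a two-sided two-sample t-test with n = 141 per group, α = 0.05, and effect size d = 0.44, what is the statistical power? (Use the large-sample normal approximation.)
Power ≈ 0.96

Power calculation (two-sample t-test, normal approximation):
z_β = d · √(n/2) - z_{α/2}
z_β = 0.44 · √(141/2) - 1.960
z_β = 0.44 · 8.396 - 1.960
z_β = 1.734

Power = Φ(z_β) = Φ(1.734) ≈ 0.959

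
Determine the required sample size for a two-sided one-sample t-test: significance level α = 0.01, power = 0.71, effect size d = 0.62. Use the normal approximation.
n = 26

Sample size formula (one-sample t-test, normal approximation):
n = ((z_{α/2} + z_β) / d)²

z_{α/2} = 2.576 (for α = 0.01, two-sided)
z_β = 0.553 (for power = 0.71)
d = 0.62

n = ((2.576 + 0.553) / 0.62)²
n = (5.047)²
n ≈ 25.47
Round up to the next whole number: n = 26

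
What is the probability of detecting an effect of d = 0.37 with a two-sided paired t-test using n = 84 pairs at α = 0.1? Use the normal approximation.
Power ≈ 0.96

Power calculation (paired t-test, normal approximation):
z_β = d · √n - z_{α/2}
z_β = 0.37 · √84 - 1.645
z_β = 0.37 · 9.165 - 1.645
z_β = 1.746

Power = Φ(z_β) = Φ(1.746) ≈ 0.960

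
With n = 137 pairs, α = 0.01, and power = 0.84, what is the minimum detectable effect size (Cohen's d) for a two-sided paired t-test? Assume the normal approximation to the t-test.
d ≈ 0.31

Minimum detectable effect (paired t-test, normal approximation):
d = (z_{α/2} + z_β) / √n
d = (2.576 + 0.994) / √137
d = 3.570 / 11.705
d ≈ 0.31

By Cohen's convention (0.2 small / 0.5 medium / 0.8 large): small effect.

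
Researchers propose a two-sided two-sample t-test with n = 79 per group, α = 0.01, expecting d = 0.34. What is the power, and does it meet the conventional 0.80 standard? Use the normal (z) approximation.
Power ≈ 0.33; the study is underpowered (power < 0.80)

Power calculation (two-sample t-test, normal approximation):
z_β = d · √(n/2) - z_{α/2}
z_β = 0.34 · √(79/2) - 2.576
z_β = 0.34 · 6.285 - 2.576
z_β = -0.439

Power = Φ(z_β) = Φ(-0.439) ≈ 0.330

Effect size d = 0.34 is small by Cohen's convention (0.2/0.5/0.8).

Threshold: power ≥ 0.80 is conventionally adequate.
Power ≈ 0.33 → the study is underpowered (power < 0.80).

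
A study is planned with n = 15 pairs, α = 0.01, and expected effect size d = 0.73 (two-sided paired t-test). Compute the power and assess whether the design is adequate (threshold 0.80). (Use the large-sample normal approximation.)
Power ≈ 0.60; the study is underpowered (power < 0.80)

Power calculation (paired t-test, normal approximation):
z_β = d · √n - z_{α/2}
z_β = 0.73 · √15 - 2.576
z_β = 0.73 · 3.873 - 2.576
z_β = 0.251

Power = Φ(z_β) = Φ(0.251) ≈ 0.599

Effect size d = 0.73 is medium by Cohen's convention (0.2/0.5/0.8).

Threshold: power ≥ 0.80 is conventionally adequate.
Power ≈ 0.60 → the study is underpowered (power < 0.80).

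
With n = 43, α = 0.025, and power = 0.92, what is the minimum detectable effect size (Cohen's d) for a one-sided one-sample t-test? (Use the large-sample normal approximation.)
d ≈ 0.51

Minimum detectable effect (one-sample t-test, normal approximation):
d = (z_α + z_β) / √n
d = (1.960 + 1.405) / √43
d = 3.365 / 6.557
d ≈ 0.51

By Cohen's convention (0.2 small / 0.5 medium / 0.8 large): medium effect.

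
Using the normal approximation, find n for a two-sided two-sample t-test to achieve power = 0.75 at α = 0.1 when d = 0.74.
n = 20 per group

Sample size formula (two-sample t-test, normal approximation):
n = 2 · ((z_{α/2} + z_β) / d)²

z_{α/2} = 1.645 (for α = 0.1, two-sided)
z_β = 0.674 (for power = 0.75)
d = 0.74

n = 2 · ((1.645 + 0.674) / 0.74)²
n = 2 · (3.134)²
n ≈ 19.64
Round up to the next whole number: n = 20 per group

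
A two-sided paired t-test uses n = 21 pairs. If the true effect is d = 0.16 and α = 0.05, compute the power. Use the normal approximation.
Power ≈ 0.11

Power calculation (paired t-test, normal approximation):
z_β = d · √n - z_{α/2}
z_β = 0.16 · √21 - 1.960
z_β = 0.16 · 4.583 - 1.960
z_β = -1.227

Power = Φ(z_β) = Φ(-1.227) ≈ 0.110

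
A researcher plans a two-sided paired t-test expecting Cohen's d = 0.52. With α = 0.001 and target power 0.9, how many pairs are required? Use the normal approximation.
n = 78 pairs

Sample size formula (paired t-test, normal approximation):
n = ((z_{α/2} + z_β) / d)²

z_{α/2} = 3.291 (for α = 0.001, two-sided)
z_β = 1.282 (for power = 0.9)
d = 0.52

n = ((3.291 + 1.282) / 0.52)²
n = (8.794)²
n ≈ 77.33
Round up to the next whole number: n = 78 pairs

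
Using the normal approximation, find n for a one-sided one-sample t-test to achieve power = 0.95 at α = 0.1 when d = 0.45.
n = 43

Sample size formula (one-sample t-test, normal approximation):
n = ((z_α + z_β) / d)²

z_α = 1.282 (for α = 0.1, one-sided)
z_β = 1.645 (for power = 0.95)
d = 0.45

n = ((1.282 + 1.645) / 0.45)²
n = (6.504)²
n ≈ 42.30
Round up to the next whole number: n = 43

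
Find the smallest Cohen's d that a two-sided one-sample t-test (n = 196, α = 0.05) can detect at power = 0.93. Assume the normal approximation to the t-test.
d ≈ 0.25

Minimum detectable effect (one-sample t-test, normal approximation):
d = (z_{α/2} + z_β) / √n
d = (1.960 + 1.476) / √196
d = 3.436 / 14.000
d ≈ 0.25

By Cohen's convention (0.2 small / 0.5 medium / 0.8 large): small effect.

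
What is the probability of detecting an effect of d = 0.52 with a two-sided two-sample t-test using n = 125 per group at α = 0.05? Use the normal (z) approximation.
Power ≈ 0.98

Power calculation (two-sample t-test, normal approximation):
z_β = d · √(n/2) - z_{α/2}
z_β = 0.52 · √(125/2) - 1.960
z_β = 0.52 · 7.906 - 1.960
z_β = 2.151

Power = Φ(z_β) = Φ(2.151) ≈ 0.984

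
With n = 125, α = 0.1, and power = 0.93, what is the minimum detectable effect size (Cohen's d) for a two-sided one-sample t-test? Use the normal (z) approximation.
d ≈ 0.28

Minimum detectable effect (one-sample t-test, normal approximation):
d = (z_{α/2} + z_β) / √n
d = (1.645 + 1.476) / √125
d = 3.121 / 11.180
d ≈ 0.28

By Cohen's convention (0.2 small / 0.5 medium / 0.8 large): small effect.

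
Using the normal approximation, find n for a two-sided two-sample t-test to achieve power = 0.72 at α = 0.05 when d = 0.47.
n = 59 per group

Sample size formula (two-sample t-test, normal approximation):
n = 2 · ((z_{α/2} + z_β) / d)²

z_{α/2} = 1.960 (for α = 0.05, two-sided)
z_β = 0.583 (for power = 0.72)
d = 0.47

n = 2 · ((1.960 + 0.583) / 0.47)²
n = 2 · (5.411)²
n ≈ 58.56
Round up to the next whole number: n = 59 per group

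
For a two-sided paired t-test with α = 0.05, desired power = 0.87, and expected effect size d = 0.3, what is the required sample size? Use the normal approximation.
n = 106 pairs

Sample size formula (paired t-test, normal approximation):
n = ((z_{α/2} + z_β) / d)²

z_{α/2} = 1.960 (for α = 0.05, two-sided)
z_β = 1.126 (for power = 0.87)
d = 0.3

n = ((1.960 + 1.126) / 0.3)²
n = (10.287)²
n ≈ 105.82
Round up to the next whole number: n = 106 pairs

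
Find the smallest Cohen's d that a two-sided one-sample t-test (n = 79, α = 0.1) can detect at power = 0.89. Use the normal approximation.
d ≈ 0.32

Minimum detectable effect (one-sample t-test, normal approximation):
d = (z_{α/2} + z_β) / √n
d = (1.645 + 1.227) / √79
d = 2.871 / 8.888
d ≈ 0.32

By Cohen's convention (0.2 small / 0.5 medium / 0.8 large): small effect.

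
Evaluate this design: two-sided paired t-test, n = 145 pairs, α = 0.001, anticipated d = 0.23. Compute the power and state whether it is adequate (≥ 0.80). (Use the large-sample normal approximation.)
Power ≈ 0.30; the study is underpowered (power < 0.80)

Power calculation (paired t-test, normal approximation):
z_β = d · √n - z_{α/2}
z_β = 0.23 · √145 - 3.291
z_β = 0.23 · 12.042 - 3.291
z_β = -0.521

Power = Φ(z_β) = Φ(-0.521) ≈ 0.301

Effect size d = 0.23 is small by Cohen's convention (0.2/0.5/0.8).

Threshold: power ≥ 0.80 is conventionally adequate.
Power ≈ 0.30 → the study is underpowered (power < 0.80).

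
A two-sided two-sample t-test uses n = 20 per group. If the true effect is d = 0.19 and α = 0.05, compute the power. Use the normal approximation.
Power ≈ 0.09

Power calculation (two-sample t-test, normal approximation):
z_β = d · √(n/2) - z_{α/2}
z_β = 0.19 · √(20/2) - 1.960
z_β = 0.19 · 3.162 - 1.960
z_β = -1.359

Power = Φ(z_β) = Φ(-1.359) ≈ 0.087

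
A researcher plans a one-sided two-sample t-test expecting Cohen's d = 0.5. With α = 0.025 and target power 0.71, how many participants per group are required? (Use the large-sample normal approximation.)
n = 51 per group

Sample size formula (two-sample t-test, normal approximation):
n = 2 · ((z_α + z_β) / d)²

z_α = 1.960 (for α = 0.025, one-sided)
z_β = 0.553 (for power = 0.71)
d = 0.5

n = 2 · ((1.960 + 0.553) / 0.5)²
n = 2 · (5.026)²
n ≈ 50.52
Round up to the next whole number: n = 51 per group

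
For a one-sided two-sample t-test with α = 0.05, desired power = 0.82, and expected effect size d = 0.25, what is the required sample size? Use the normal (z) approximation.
n = 210 per group

Sample size formula (two-sample t-test, normal approximation):
n = 2 · ((z_α + z_β) / d)²

z_α = 1.645 (for α = 0.05, one-sided)
z_β = 0.915 (for power = 0.82)
d = 0.25

n = 2 · ((1.645 + 0.915) / 0.25)²
n = 2 · (10.240)²
n ≈ 209.72
Round up to the next whole number: n = 210 per group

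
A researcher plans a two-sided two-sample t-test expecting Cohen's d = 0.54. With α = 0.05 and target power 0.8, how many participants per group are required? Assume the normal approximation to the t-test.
n = 54 per group

Sample size formula (two-sample t-test, normal approximation):
n = 2 · ((z_{α/2} + z_β) / d)²

z_{α/2} = 1.960 (for α = 0.05, two-sided)
z_β = 0.842 (for power = 0.8)
d = 0.54

n = 2 · ((1.960 + 0.842) / 0.54)²
n = 2 · (5.189)²
n ≈ 53.85
Round up to the next whole number: n = 54 per group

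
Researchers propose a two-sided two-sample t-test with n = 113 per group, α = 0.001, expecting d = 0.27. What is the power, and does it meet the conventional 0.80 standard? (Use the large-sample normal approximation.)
Power ≈ 0.10; the study is underpowered (power < 0.80)

Power calculation (two-sample t-test, normal approximation):
z_β = d · √(n/2) - z_{α/2}
z_β = 0.27 · √(113/2) - 3.291
z_β = 0.27 · 7.517 - 3.291
z_β = -1.261

Power = Φ(z_β) = Φ(-1.261) ≈ 0.104

Effect size d = 0.27 is small by Cohen's convention (0.2/0.5/0.8).

Threshold: power ≥ 0.80 is conventionally adequate.
Power ≈ 0.10 → the study is underpowered (power < 0.80).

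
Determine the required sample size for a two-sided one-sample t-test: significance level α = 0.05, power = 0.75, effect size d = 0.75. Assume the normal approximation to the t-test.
n = 13

Sample size formula (one-sample t-test, normal approximation):
n = ((z_{α/2} + z_β) / d)²

z_{α/2} = 1.960 (for α = 0.05, two-sided)
z_β = 0.674 (for power = 0.75)
d = 0.75

n = ((1.960 + 0.674) / 0.75)²
n = (3.512)²
n ≈ 12.33
Round up to the next whole number: n = 13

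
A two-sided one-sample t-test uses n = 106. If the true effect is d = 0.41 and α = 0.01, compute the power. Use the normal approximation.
Power ≈ 0.95

Power calculation (one-sample t-test, normal approximation):
z_β = d · √n - z_{α/2}
z_β = 0.41 · √106 - 2.576
z_β = 0.41 · 10.296 - 2.576
z_β = 1.645

Power = Φ(z_β) = Φ(1.645) ≈ 0.950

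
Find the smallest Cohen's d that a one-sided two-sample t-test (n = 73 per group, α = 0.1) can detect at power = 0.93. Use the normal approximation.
d ≈ 0.46

Minimum detectable effect (two-sample t-test, normal approximation):
d = (z_α + z_β) / √(n/2)
d = (1.282 + 1.476) / √(73/2)
d = 2.757 / 6.042
d ≈ 0.46

By Cohen's convention (0.2 small / 0.5 medium / 0.8 large): small effect.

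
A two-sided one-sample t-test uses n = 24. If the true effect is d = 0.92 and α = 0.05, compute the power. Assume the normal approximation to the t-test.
Power ≈ 0.99

Power calculation (one-sample t-test, normal approximation):
z_β = d · √n - z_{α/2}
z_β = 0.92 · √24 - 1.960
z_β = 0.92 · 4.899 - 1.960
z_β = 2.547

Power = Φ(z_β) = Φ(2.547) ≈ 0.995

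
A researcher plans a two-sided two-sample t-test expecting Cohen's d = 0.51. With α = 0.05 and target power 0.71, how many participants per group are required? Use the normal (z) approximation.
n = 49 per group

Sample size formula (two-sample t-test, normal approximation):
n = 2 · ((z_{α/2} + z_β) / d)²

z_{α/2} = 1.960 (for α = 0.05, two-sided)
z_β = 0.553 (for power = 0.71)
d = 0.51

n = 2 · ((1.960 + 0.553) / 0.51)²
n = 2 · (4.927)²
n ≈ 48.55
Round up to the next whole number: n = 49 per group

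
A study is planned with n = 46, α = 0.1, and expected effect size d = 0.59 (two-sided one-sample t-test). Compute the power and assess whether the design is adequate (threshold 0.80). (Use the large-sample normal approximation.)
Power ≈ 0.99; the study is adequately powered (power ≥ 0.80)

Power calculation (one-sample t-test, normal approximation):
z_β = d · √n - z_{α/2}
z_β = 0.59 · √46 - 1.645
z_β = 0.59 · 6.782 - 1.645
z_β = 2.357

Power = Φ(z_β) = Φ(2.357) ≈ 0.991

Effect size d = 0.59 is medium by Cohen's convention (0.2/0.5/0.8).

Threshold: power ≥ 0.80 is conventionally adequate.
Power ≈ 0.99 → the study is adequately powered (power ≥ 0.80).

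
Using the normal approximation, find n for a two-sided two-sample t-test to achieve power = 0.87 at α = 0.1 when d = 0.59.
n = 45 per group

Sample size formula (two-sample t-test, normal approximation):
n = 2 · ((z_{α/2} + z_β) / d)²

z_{α/2} = 1.645 (for α = 0.1, two-sided)
z_β = 1.126 (for power = 0.87)
d = 0.59

n = 2 · ((1.645 + 1.126) / 0.59)²
n = 2 · (4.697)²
n ≈ 44.12
Round up to the next whole number: n = 45 per group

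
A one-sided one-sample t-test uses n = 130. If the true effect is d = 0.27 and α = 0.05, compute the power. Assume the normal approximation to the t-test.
Power ≈ 0.92

Power calculation (one-sample t-test, normal approximation):
z_β = d · √n - z_α
z_β = 0.27 · √130 - 1.645
z_β = 0.27 · 11.402 - 1.645
z_β = 1.434

Power = Φ(z_β) = Φ(1.434) ≈ 0.924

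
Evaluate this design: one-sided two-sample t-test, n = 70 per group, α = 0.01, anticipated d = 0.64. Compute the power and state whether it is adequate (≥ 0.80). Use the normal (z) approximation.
Power ≈ 0.93; the study is adequately powered (power ≥ 0.80)

Power calculation (two-sample t-test, normal approximation):
z_β = d · √(n/2) - z_α
z_β = 0.64 · √(70/2) - 2.326
z_β = 0.64 · 5.916 - 2.326
z_β = 1.460

Power = Φ(z_β) = Φ(1.460) ≈ 0.928

Effect size d = 0.64 is medium by Cohen's convention (0.2/0.5/0.8).

Threshold: power ≥ 0.80 is conventionally adequate.
Power ≈ 0.93 → the study is adequately powered (power ≥ 0.80).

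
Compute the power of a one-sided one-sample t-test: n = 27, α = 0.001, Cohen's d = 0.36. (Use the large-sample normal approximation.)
Power ≈ 0.11

Power calculation (one-sample t-test, normal approximation):
z_β = d · √n - z_α
z_β = 0.36 · √27 - 3.090
z_β = 0.36 · 5.196 - 3.090
z_β = -1.220

Power = Φ(z_β) = Φ(-1.220) ≈ 0.111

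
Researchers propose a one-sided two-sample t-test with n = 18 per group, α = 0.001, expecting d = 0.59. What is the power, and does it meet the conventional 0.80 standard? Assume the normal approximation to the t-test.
Power ≈ 0.09; the study is underpowered (power < 0.80)

Power calculation (two-sample t-test, normal approximation):
z_β = d · √(n/2) - z_α
z_β = 0.59 · √(18/2) - 3.090
z_β = 0.59 · 3.000 - 3.090
z_β = -1.320

Power = Φ(z_β) = Φ(-1.320) ≈ 0.093

Effect size d = 0.59 is medium by Cohen's convention (0.2/0.5/0.8).

Threshold: power ≥ 0.80 is conventionally adequate.
Power ≈ 0.09 → the study is underpowered (power < 0.80).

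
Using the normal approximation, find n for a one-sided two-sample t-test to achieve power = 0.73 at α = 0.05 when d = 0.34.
n = 89 per group

Sample size formula (two-sample t-test, normal approximation):
n = 2 · ((z_α + z_β) / d)²

z_α = 1.645 (for α = 0.05, one-sided)
z_β = 0.613 (for power = 0.73)
d = 0.34

n = 2 · ((1.645 + 0.613) / 0.34)²
n = 2 · (6.641)²
n ≈ 88.21
Round up to the next whole number: n = 89 per group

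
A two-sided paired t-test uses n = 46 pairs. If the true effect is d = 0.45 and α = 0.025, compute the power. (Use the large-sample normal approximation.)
Power ≈ 0.79

Power calculation (paired t-test, normal approximation):
z_β = d · √n - z_{α/2}
z_β = 0.45 · √46 - 2.241
z_β = 0.45 · 6.782 - 2.241
z_β = 0.811

Power = Φ(z_β) = Φ(0.811) ≈ 0.791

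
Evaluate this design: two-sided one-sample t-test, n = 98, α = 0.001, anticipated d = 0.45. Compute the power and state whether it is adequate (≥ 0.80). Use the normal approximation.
Power ≈ 0.88; the study is adequately powered (power ≥ 0.80)

Power calculation (one-sample t-test, normal approximation):
z_β = d · √n - z_{α/2}
z_β = 0.45 · √98 - 3.291
z_β = 0.45 · 9.899 - 3.291
z_β = 1.164

Power = Φ(z_β) = Φ(1.164) ≈ 0.878

Effect size d = 0.45 is small by Cohen's convention (0.2/0.5/0.8).

Threshold: power ≥ 0.80 is conventionally adequate.
Power ≈ 0.88 → the study is adequately powered (power ≥ 0.80).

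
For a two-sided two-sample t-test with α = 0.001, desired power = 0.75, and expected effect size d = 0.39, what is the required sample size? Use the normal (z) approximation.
n = 207 per group

Sample size formula (two-sample t-test, normal approximation):
n = 2 · ((z_{α/2} + z_β) / d)²

z_{α/2} = 3.291 (for α = 0.001, two-sided)
z_β = 0.674 (for power = 0.75)
d = 0.39

n = 2 · ((3.291 + 0.674) / 0.39)²
n = 2 · (10.167)²
n ≈ 206.74
Round up to the next whole number: n = 207 per group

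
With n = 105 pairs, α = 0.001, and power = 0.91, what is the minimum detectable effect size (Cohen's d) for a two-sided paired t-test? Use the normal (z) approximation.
d ≈ 0.45

Minimum detectable effect (paired t-test, normal approximation):
d = (z_{α/2} + z_β) / √n
d = (3.291 + 1.341) / √105
d = 4.631 / 10.247
d ≈ 0.45

By Cohen's convention (0.2 small / 0.5 medium / 0.8 large): small effect.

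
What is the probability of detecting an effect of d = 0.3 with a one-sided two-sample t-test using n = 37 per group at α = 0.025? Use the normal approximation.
Power ≈ 0.25

Power calculation (two-sample t-test, normal approximation):
z_β = d · √(n/2) - z_α
z_β = 0.3 · √(37/2) - 1.960
z_β = 0.3 · 4.301 - 1.960
z_β = -0.670

Power = Φ(z_β) = Φ(-0.670) ≈ 0.252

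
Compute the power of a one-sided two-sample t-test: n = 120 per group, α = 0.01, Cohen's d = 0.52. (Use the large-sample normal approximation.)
Power ≈ 0.96

Power calculation (two-sample t-test, normal approximation):
z_β = d · √(n/2) - z_α
z_β = 0.52 · √(120/2) - 2.326
z_β = 0.52 · 7.746 - 2.326
z_β = 1.702

Power = Φ(z_β) = Φ(1.702) ≈ 0.956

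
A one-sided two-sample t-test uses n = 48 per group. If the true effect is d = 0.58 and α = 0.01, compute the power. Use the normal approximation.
Power ≈ 0.70

Power calculation (two-sample t-test, normal approximation):
z_β = d · √(n/2) - z_α
z_β = 0.58 · √(48/2) - 2.326
z_β = 0.58 · 4.899 - 2.326
z_β = 0.515

Power = Φ(z_β) = Φ(0.515) ≈ 0.697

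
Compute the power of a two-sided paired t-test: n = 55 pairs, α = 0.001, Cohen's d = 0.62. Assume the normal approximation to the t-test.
Power ≈ 0.90

Power calculation (paired t-test, normal approximation):
z_β = d · √n - z_{α/2}
z_β = 0.62 · √55 - 3.291
z_β = 0.62 · 7.416 - 3.291
z_β = 1.308

Power = Φ(z_β) = Φ(1.308) ≈ 0.904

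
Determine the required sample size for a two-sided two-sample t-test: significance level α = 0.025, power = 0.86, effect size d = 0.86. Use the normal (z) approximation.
n = 30 per group

Sample size formula (two-sample t-test, normal approximation):
n = 2 · ((z_{α/2} + z_β) / d)²

z_{α/2} = 2.241 (for α = 0.025, two-sided)
z_β = 1.080 (for power = 0.86)
d = 0.86

n = 2 · ((2.241 + 1.080) / 0.86)²
n = 2 · (3.862)²
n ≈ 29.83
Round up to the next whole number: n = 30 per group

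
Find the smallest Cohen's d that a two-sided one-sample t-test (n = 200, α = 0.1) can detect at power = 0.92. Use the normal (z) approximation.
d ≈ 0.22

Minimum detectable effect (one-sample t-test, normal approximation):
d = (z_{α/2} + z_β) / √n
d = (1.645 + 1.405) / √200
d = 3.050 / 14.142
d ≈ 0.22

By Cohen's convention (0.2 small / 0.5 medium / 0.8 large): small effect.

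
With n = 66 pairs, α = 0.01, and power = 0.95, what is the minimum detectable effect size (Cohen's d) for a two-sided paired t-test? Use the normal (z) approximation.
d ≈ 0.52

Minimum detectable effect (paired t-test, normal approximation):
d = (z_{α/2} + z_β) / √n
d = (2.576 + 1.645) / √66
d = 4.221 / 8.124
d ≈ 0.52

By Cohen's convention (0.2 small / 0.5 medium / 0.8 large): medium effect.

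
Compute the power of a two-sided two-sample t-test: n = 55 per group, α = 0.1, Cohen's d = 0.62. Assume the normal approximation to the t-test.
Power ≈ 0.95

Power calculation (two-sample t-test, normal approximation):
z_β = d · √(n/2) - z_{α/2}
z_β = 0.62 · √(55/2) - 1.645
z_β = 0.62 · 5.244 - 1.645
z_β = 1.606

Power = Φ(z_β) = Φ(1.606) ≈ 0.946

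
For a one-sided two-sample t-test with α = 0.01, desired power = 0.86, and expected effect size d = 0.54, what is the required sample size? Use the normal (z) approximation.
n = 80 per group

Sample size formula (two-sample t-test, normal approximation):
n = 2 · ((z_α + z_β) / d)²

z_α = 2.326 (for α = 0.01, one-sided)
z_β = 1.080 (for power = 0.86)
d = 0.54

n = 2 · ((2.326 + 1.080) / 0.54)²
n = 2 · (6.307)²
n ≈ 79.56
Round up to the next whole number: n = 80 per group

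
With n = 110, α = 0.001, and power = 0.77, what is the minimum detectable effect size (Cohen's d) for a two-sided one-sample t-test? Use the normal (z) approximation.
d ≈ 0.38

Minimum detectable effect (one-sample t-test, normal approximation):
d = (z_{α/2} + z_β) / √n
d = (3.291 + 0.739) / √110
d = 4.029 / 10.488
d ≈ 0.38

By Cohen's convention (0.2 small / 0.5 medium / 0.8 large): small effect.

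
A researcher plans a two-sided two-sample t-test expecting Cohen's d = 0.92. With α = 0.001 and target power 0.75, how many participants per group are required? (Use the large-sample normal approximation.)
n = 38 per group

Sample size formula (two-sample t-test, normal approximation):
n = 2 · ((z_{α/2} + z_β) / d)²

z_{α/2} = 3.291 (for α = 0.001, two-sided)
z_β = 0.674 (for power = 0.75)
d = 0.92

n = 2 · ((3.291 + 0.674) / 0.92)²
n = 2 · (4.310)²
n ≈ 37.15
Round up to the next whole number: n = 38 per group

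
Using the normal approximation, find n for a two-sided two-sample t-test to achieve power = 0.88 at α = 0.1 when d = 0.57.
n = 49 per group

Sample size formula (two-sample t-test, normal approximation):
n = 2 · ((z_{α/2} + z_β) / d)²

z_{α/2} = 1.645 (for α = 0.1, two-sided)
z_β = 1.175 (for power = 0.88)
d = 0.57

n = 2 · ((1.645 + 1.175) / 0.57)²
n = 2 · (4.947)²
n ≈ 48.95
Round up to the next whole number: n = 49 per group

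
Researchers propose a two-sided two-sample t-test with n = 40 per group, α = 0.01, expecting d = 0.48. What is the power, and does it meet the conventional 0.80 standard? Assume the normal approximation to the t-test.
Power ≈ 0.33; the study is underpowered (power < 0.80)

Power calculation (two-sample t-test, normal approximation):
z_β = d · √(n/2) - z_{α/2}
z_β = 0.48 · √(40/2) - 2.576
z_β = 0.48 · 4.472 - 2.576
z_β = -0.429

Power = Φ(z_β) = Φ(-0.429) ≈ 0.334

Effect size d = 0.48 is small by Cohen's convention (0.2/0.5/0.8).

Threshold: power ≥ 0.80 is conventionally adequate.
Power ≈ 0.33 → the study is underpowered (power < 0.80).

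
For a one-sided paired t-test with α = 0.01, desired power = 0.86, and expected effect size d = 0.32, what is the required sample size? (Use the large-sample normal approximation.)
n = 114 pairs

Sample size formula (paired t-test, normal approximation):
n = ((z_α + z_β) / d)²

z_α = 2.326 (for α = 0.01, one-sided)
z_β = 1.080 (for power = 0.86)
d = 0.32

n = ((2.326 + 1.080) / 0.32)²
n = (10.644)²
n ≈ 113.29
Round up to the next whole number: n = 114 pairs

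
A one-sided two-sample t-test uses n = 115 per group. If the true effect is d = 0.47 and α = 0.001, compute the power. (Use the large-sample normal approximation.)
Power ≈ 0.68

Power calculation (two-sample t-test, normal approximation):
z_β = d · √(n/2) - z_α
z_β = 0.47 · √(115/2) - 3.090
z_β = 0.47 · 7.583 - 3.090
z_β = 0.474

Power = Φ(z_β) = Φ(0.474) ≈ 0.682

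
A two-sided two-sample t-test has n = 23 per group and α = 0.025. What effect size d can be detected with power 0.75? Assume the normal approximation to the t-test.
d ≈ 0.86

Minimum detectable effect (two-sample t-test, normal approximation):
d = (z_{α/2} + z_β) / √(n/2)
d = (2.241 + 0.674) / √(23/2)
d = 2.916 / 3.391
d ≈ 0.86

By Cohen's convention (0.2 small / 0.5 medium / 0.8 large): large effect.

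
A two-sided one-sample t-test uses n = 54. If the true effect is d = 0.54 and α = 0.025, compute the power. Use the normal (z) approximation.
Power ≈ 0.96

Power calculation (one-sample t-test, normal approximation):
z_β = d · √n - z_{α/2}
z_β = 0.54 · √54 - 2.241
z_β = 0.54 · 7.348 - 2.241
z_β = 1.727

Power = Φ(z_β) = Φ(1.727) ≈ 0.958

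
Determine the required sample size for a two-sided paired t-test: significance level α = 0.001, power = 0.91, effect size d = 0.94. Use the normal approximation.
n = 25 pairs

Sample size formula (paired t-test, normal approximation):
n = ((z_{α/2} + z_β) / d)²

z_{α/2} = 3.291 (for α = 0.001, two-sided)
z_β = 1.341 (for power = 0.91)
d = 0.94

n = ((3.291 + 1.341) / 0.94)²
n = (4.928)²
n ≈ 24.29
Round up to the next whole number: n = 25 pairs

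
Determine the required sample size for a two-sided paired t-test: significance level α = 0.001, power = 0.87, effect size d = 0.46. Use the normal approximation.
n = 93 pairs

Sample size formula (paired t-test, normal approximation):
n = ((z_{α/2} + z_β) / d)²

z_{α/2} = 3.291 (for α = 0.001, two-sided)
z_β = 1.126 (for power = 0.87)
d = 0.46

n = ((3.291 + 1.126) / 0.46)²
n = (9.602)²
n ≈ 92.20
Round up to the next whole number: n = 93 pairs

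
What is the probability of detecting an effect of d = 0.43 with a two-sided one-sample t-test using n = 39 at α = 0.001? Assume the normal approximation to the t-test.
Power ≈ 0.27

Power calculation (one-sample t-test, normal approximation):
z_β = d · √n - z_{α/2}
z_β = 0.43 · √39 - 3.291
z_β = 0.43 · 6.245 - 3.291
z_β = -0.605

Power = Φ(z_β) = Φ(-0.605) ≈ 0.273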